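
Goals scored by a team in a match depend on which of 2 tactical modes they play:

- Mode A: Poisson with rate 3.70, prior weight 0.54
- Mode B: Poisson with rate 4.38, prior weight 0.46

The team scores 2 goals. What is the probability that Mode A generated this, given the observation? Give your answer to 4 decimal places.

0.6231

By Bayes' theorem, P(k | x) = P(Z=k) f_k(x) / Σ_j P(Z=j) f_j(x).
Poisson probabilities:
  p_A = 0.169233
  p_B = 0.120146
Prior × likelihood for each component:
  P(Z=A)·p_A = 0.54 × 0.169233 = 0.0913856
  P(Z=B)·p_B = 0.46 × 0.120146 = 0.055267
Normaliser: 0.0913856 + 0.055267 = 0.146653
P(Mode A | x) ≈ 0.6231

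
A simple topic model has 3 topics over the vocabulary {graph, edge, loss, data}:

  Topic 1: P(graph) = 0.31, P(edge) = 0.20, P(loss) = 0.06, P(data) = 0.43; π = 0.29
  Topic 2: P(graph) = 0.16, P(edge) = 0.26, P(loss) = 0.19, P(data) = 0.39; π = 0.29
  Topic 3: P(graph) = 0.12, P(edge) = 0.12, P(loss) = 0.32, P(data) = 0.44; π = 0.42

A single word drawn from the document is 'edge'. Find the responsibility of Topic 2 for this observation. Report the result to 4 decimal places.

Posterior ∝ prior × likelihood, so P(k | x) ∝ π_k f_k(x); normalise over all components.
Component likelihoods at x = 'edge':
  f_1 = P(edge | comp) = 0.20
  f_2 = P(edge | comp) = 0.26
  f_3 = P(edge | comp) = 0.12
Prior × likelihood for each component:
  π_1·f_1 = 0.29 × 0.2 = 0.058
  π_2·f_2 = 0.29 × 0.26 = 0.0754
  π_3·f_3 = 0.42 × 0.12 = 0.0504
Sum: 0.058 + 0.0754 + 0.0504 = 0.1838
So the posterior for Topic 2 is 0.0754 / 0.1838 ≈ 0.4102.

0.4102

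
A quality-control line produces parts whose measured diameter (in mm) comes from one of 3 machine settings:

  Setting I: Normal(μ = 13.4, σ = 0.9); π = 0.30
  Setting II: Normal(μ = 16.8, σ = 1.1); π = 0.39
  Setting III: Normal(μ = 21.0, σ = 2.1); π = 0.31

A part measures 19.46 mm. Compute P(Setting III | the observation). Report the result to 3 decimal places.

By Bayes' theorem, P(k | x) = π_k f_k(x) / Σ_j π_j f_j(x).
Normal densities:
  f_I = (1/(0.9·√(2π)))·exp(−(19.46−13.4)²/(2·0.9²)) = 0.443269·exp(-22.66889) = 6.33424e-11
  f_II = (1/(1.1·√(2π)))·exp(−(19.46−16.8)²/(2·1.1²)) = 0.362675·exp(-2.92380) = 0.0194862
  f_III = (1/(2.1·√(2π)))·exp(−(19.46−21.0)²/(2·2.1²)) = 0.189973·exp(-0.26889) = 0.145182
Multiply by the mixture weights:
  π_I·f_I = 0.30 × 6.33424e-11 = 1.90027e-11
  π_II·f_II = 0.39 × 0.0194862 = 0.00759961
  π_III·f_III = 0.31 × 0.145182 = 0.0450065
Marginal: 1.90027e-11 + 0.00759961 + 0.0450065 = 0.0526061
Responsibility of Setting III: 0.0450065 / 0.0526061 ≈ 0.856

0.856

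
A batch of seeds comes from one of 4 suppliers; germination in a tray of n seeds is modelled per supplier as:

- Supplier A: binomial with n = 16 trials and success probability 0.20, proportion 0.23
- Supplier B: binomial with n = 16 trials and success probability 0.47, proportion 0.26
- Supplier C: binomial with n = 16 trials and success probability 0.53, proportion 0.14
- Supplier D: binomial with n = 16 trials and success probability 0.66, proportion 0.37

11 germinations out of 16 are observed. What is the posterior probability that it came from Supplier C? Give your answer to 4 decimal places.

0.1290

By Bayes' theorem, P(k | x) = P(Z=k) f_k(x) / Σ_j P(Z=j) f_j(x).
Binomial probabilities:
  f_A = 2.93132e-05
  f_B = 0.0451584
  f_C = 0.0928553
  f_D = 0.205428
Prior × likelihood for each component:
  P(Z=A)·f_A = 0.23 × 2.93132e-05 = 6.74202e-06
  P(Z=B)·f_B = 0.26 × 0.0451584 = 0.0117412
  P(Z=C)·f_C = 0.14 × 0.0928553 = 0.0129997
  P(Z=D)·f_D = 0.37 × 0.205428 = 0.0760085
Evidence: 6.74202e-06 + 0.0117412 + 0.0129997 + 0.0760085 = 0.100756
So the posterior for Supplier C is 0.0129997 / 0.100756 ≈ 0.1290.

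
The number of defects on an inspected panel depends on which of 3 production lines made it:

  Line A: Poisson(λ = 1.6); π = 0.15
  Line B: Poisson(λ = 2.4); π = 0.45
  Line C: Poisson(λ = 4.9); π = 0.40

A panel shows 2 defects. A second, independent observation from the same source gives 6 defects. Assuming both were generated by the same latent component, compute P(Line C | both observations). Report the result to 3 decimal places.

P(component k | x) = π_k·f_k(x) / marginal(x), where marginal(x) = Σ_j π_j·f_j(x).
Since both observations come from the same component, the likelihood for component k is f_k(x₁)·f_k(x₂).
  p_A = [e^(−1.6)·1.6^2/2! = 0.258428] × [0.00470453] = 0.00121578
  p_B = [e^(−2.4)·2.4^2/2! = 0.261268] × [0.0240784] = 0.00629092
  p_C = [e^(−4.9)·4.9^2/2! = 0.0893962] × [0.143153] = 0.0127974
Unnormalised posteriors:
  π_A·p_A = 0.15 × 0.00121578 = 0.000182367
  π_B·p_B = 0.45 × 0.00629092 = 0.00283091
  π_C·p_C = 0.40 × 0.0127974 = 0.00511894
Denominator: 0.000182367 + 0.00283091 + 0.00511894 = 0.00813222
P(Line C | x₁, x₂) ≈ 0.629

0.629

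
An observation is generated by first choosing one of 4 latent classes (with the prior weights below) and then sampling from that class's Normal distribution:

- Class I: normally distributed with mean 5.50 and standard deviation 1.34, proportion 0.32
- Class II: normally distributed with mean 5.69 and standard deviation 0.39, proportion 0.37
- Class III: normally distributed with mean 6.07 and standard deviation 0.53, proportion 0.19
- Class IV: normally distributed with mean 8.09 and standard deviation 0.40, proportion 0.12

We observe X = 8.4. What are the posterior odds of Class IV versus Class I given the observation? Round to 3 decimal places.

Only the two components matter; the odds are (π_i f_i(x)) / (π_j f_j(x)).
Normal densities:
  L_I = (1/(1.34·√(2π)))·exp(−(8.4−5.50)²/(2·1.34²)) = 0.297718·exp(-2.34184) = 0.0286259
  L_II = (1/(0.39·√(2π)))·exp(−(8.4−5.69)²/(2·0.39²)) = 1.022929·exp(-24.14234) = 3.34935e-11
  L_III = (1/(0.53·√(2π)))·exp(−(8.4−6.07)²/(2·0.53²)) = 0.752721·exp(-9.66340) = 4.78488e-05
  L_IV = (1/(0.40·√(2π)))·exp(−(8.4−8.09)²/(2·0.40²)) = 0.997356·exp(-0.30031) = 0.738628
Posterior odds = (π_IV·L_IV) / (π_I·L_I) = (0.12·0.738628) / (0.32·0.0286259) = 0.0886354 / 0.00916028 ≈ 9.676

9.676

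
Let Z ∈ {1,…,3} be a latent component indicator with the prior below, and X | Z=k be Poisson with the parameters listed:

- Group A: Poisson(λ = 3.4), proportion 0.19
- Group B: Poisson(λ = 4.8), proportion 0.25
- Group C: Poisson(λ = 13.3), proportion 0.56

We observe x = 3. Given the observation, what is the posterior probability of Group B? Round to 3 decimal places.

0.475

P(component k | x) = w_k·f_k(x) / marginal(x), where marginal(x) = Σ_j w_j·f_j(x).
Evaluate each component's likelihood at the observed value:
  L_A = e^(−3.4)·3.4^3/3! = 0.218617
  L_B = e^(−4.8)·4.8^3/3! = 0.151691
  L_C = e^(−13.3)·13.3^3/3! = 0.000656579
Unnormalised posteriors:
  w_A·L_A = 0.19 × 0.218617 = 0.0415373
  w_B·L_B = 0.25 × 0.151691 = 0.0379227
  w_C·L_C = 0.56 × 0.000656579 = 0.000367684
Sum: 0.0415373 + 0.0379227 + 0.000367684 = 0.0798276
P(Group B | data) = 0.0379227 / 0.0798276 ≈ 0.475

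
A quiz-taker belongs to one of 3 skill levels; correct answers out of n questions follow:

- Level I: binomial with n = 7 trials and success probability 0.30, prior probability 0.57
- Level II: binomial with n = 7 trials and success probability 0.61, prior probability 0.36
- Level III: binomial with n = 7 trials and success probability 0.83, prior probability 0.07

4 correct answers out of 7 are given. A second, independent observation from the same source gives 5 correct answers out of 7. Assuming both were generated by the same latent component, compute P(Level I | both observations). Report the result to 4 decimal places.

0.0452

The responsibility of component k is P(Z=k) f_k(x) divided by Σ_j P(Z=j) f_j(x).
Since both observations come from the same component, the likelihood for component k is f_k(x₁)·f_k(x₂).
  L_I = [C(7,4)·0.30^4·0.70^3 = 35·0.0081·0.343 = 0.0972405] × [0.0250047] = 0.00243147
  L_II = [C(7,4)·0.61^4·0.39^3 = 35·0.138458·0.059319 = 0.287463] × [0.269773] = 0.0775495
  L_III = [C(7,4)·0.83^4·0.17^3 = 35·0.474583·0.004913 = 0.081607] × [0.23906] = 0.019509
Prior × likelihood for each component:
  P(Z=I)·L_I = 0.57 × 0.00243147 = 0.00138594
  P(Z=II)·L_II = 0.36 × 0.0775495 = 0.0279178
  P(Z=III)·L_III = 0.07 × 0.019509 = 0.00136563
Evidence: 0.00138594 + 0.0279178 + 0.00136563 = 0.0306694
P(Level I | x₁,x₂) ≈ 0.0452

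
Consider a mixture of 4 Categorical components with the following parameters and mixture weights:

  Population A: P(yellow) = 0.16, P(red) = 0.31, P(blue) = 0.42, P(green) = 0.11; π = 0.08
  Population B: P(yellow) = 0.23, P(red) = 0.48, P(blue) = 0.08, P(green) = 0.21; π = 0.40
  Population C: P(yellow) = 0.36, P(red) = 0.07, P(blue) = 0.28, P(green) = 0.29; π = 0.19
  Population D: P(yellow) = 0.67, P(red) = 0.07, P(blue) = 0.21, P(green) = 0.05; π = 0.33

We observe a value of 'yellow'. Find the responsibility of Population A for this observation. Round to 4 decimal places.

0.0325

Posterior ∝ prior × likelihood, so P(k | x) ∝ w_k f_k(x); normalise over all components.
Component likelihoods at x = 'yellow':
  L_A = P(yellow | comp) = 0.16
  L_B = P(yellow | comp) = 0.23
  L_C = P(yellow | comp) = 0.36
  L_D = P(yellow | comp) = 0.67
Prior × likelihood for each component:
  w_A·L_A = 0.08 × 0.16 = 0.0128
  w_B·L_B = 0.40 × 0.23 = 0.092
  w_C·L_C = 0.19 × 0.36 = 0.0684
  w_D·L_D = 0.33 × 0.67 = 0.2211
Marginal: 0.0128 + 0.092 + 0.0684 + 0.2211 = 0.3943
So the posterior for Population A is 0.0128 / 0.3943 ≈ 0.0325.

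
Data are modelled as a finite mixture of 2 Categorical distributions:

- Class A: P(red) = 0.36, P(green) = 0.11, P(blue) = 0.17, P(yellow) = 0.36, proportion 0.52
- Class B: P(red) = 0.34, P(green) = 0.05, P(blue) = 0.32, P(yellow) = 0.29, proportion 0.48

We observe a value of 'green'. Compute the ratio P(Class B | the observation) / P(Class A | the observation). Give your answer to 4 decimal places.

0.4196

Since P(k|x) ∝ π_k f_k(x), the posterior odds are π_i f_i(x) / (π_j f_j(x)).
Categorical probabilities:
  f_A = P(green | comp) = 0.11
  f_B = P(green | comp) = 0.05
Odds = (0.48/0.52) × (0.05/0.11) = 0.923077 × 0.454545 ≈ 0.4196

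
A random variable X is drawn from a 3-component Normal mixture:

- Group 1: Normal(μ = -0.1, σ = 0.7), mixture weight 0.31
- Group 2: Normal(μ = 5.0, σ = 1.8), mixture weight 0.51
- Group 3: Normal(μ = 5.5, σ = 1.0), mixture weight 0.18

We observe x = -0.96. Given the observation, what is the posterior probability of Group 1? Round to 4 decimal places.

0.9944

The responsibility of component k is π_k f_k(x) divided by Σ_j π_j f_j(x).
Component likelihoods at x = -0.96:
  f_1 = (1/(0.7·√(2π)))·exp(−(-0.96−-0.1)²/(2·0.7²)) = 0.569918·exp(-0.75469) = 0.267949
  f_2 = (1/(1.8·√(2π)))·exp(−(-0.96−5.0)²/(2·1.8²)) = 0.221635·exp(-5.48173) = 0.000922472
  f_3 = (1/(1.0·√(2π)))·exp(−(-0.96−5.5)²/(2·1.0²)) = 0.398942·exp(-20.86580) = 3.45946e-10
Multiply by the mixture weights:
  π_1·f_1 = 0.31 × 0.267949 = 0.0830643
  π_2·f_2 = 0.51 × 0.000922472 = 0.000470461
  π_3·f_3 = 0.18 × 3.45946e-10 = 6.22703e-11
Sum: 0.0830643 + 0.000470461 + 6.22703e-11 = 0.0835347
P(Group 1 | data) = 0.0830643 / 0.0835347 ≈ 0.9944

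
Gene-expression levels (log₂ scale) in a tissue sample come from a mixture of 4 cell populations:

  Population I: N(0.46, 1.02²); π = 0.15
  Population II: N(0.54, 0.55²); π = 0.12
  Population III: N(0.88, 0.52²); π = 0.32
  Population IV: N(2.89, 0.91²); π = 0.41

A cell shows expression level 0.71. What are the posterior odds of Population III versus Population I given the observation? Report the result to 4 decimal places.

Only the two components matter; the odds are (π_i f_i(x)) / (π_j f_j(x)).
Evaluate each component's likelihood at the observed value:
  f_I = 0.379547
  f_II = 0.691515
  f_III = 0.727274
  f_IV = 0.0248701
0.232728 / 0.056932 ≈ 4.0878

4.0878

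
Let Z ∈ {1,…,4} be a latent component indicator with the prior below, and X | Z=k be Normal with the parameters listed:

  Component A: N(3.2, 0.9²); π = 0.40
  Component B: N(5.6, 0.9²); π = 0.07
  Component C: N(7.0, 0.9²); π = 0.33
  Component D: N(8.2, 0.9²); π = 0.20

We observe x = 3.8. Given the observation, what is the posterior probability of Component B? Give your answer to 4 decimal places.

0.0287

Posterior ∝ prior × likelihood, so P(k | x) ∝ π_k f_k(x); normalise over all components.
Normal densities:
  L_A = (1/(0.9·√(2π)))·exp(−(3.8−3.2)²/(2·0.9²)) = 0.443269·exp(-0.22222) = 0.354942
  L_B = (1/(0.9·√(2π)))·exp(−(3.8−5.6)²/(2·0.9²)) = 0.443269·exp(-2.00000) = 0.05999
  L_C = (1/(0.9·√(2π)))·exp(−(3.8−7.0)²/(2·0.9²)) = 0.443269·exp(-6.32099) = 0.000797072
  L_D = (1/(0.9·√(2π)))·exp(−(3.8−8.2)²/(2·0.9²)) = 0.443269·exp(-11.95062) = 2.86141e-06
Multiply by the mixture weights:
  π_A·L_A = 0.40 × 0.354942 = 0.141977
  π_B·L_B = 0.07 × 0.05999 = 0.0041993
  π_C·L_C = 0.33 × 0.000797072 = 0.000263034
  π_D·L_D = 0.20 × 2.86141e-06 = 5.72282e-07
Normaliser: 0.141977 + 0.0041993 + 0.000263034 + 5.72282e-07 = 0.14644
P(Component B | x) ≈ 0.0287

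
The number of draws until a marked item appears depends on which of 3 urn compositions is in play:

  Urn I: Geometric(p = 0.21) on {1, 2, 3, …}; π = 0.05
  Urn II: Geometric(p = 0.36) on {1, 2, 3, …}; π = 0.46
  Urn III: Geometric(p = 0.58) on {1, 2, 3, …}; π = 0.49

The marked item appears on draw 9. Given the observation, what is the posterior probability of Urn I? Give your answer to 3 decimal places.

0.244

Posterior ∝ prior × likelihood, so P(k | x) ∝ P(Z=k) f_k(x); normalise over all components.
Component likelihoods at x = 9:
  f_I = 0.21·(1−0.21)^8 = 0.21·0.151711 = 0.0318593
  f_II = 0.36·(1−0.36)^8 = 0.36·0.0281475 = 0.0101331
  f_III = 0.58·(1−0.58)^8 = 0.58·0.000968265 = 0.000561594
Prior × likelihood for each component:
  P(Z=I)·f_I = 0.05 × 0.0318593 = 0.00159296
  P(Z=II)·f_II = 0.46 × 0.0101331 = 0.00466123
  P(Z=III)·f_III = 0.49 × 0.000561594 = 0.000275181
Marginal: 0.00159296 + 0.00466123 + 0.000275181 = 0.00652937
Responsibility of Urn I: 0.00159296 / 0.00652937 ≈ 0.244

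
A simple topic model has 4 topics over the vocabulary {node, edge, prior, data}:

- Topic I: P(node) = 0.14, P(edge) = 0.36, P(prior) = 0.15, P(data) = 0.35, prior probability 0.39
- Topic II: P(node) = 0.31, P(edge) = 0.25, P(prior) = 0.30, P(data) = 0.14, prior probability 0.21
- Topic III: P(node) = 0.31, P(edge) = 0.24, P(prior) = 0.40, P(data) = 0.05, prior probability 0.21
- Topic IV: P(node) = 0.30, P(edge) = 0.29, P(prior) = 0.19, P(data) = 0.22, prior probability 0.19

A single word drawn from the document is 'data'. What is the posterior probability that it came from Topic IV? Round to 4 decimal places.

0.1916

Apply Bayes' rule: the posterior for each component is proportional to its prior times its likelihood at x.
Evaluate each component's likelihood at the observed value:
  f_I = P(data | comp) = 0.35
  f_II = P(data | comp) = 0.14
  f_III = P(data | comp) = 0.05
  f_IV = P(data | comp) = 0.22
Weight by the priors:
  π_I·f_I = 0.39 × 0.35 = 0.1365
  π_II·f_II = 0.21 × 0.14 = 0.0294
  π_III·f_III = 0.21 × 0.05 = 0.0105
  π_IV·f_IV = 0.19 × 0.22 = 0.0418
Denominator: 0.1365 + 0.0294 + 0.0105 + 0.0418 = 0.2182
Responsibility of Topic IV: 0.0418 / 0.2182 ≈ 0.1916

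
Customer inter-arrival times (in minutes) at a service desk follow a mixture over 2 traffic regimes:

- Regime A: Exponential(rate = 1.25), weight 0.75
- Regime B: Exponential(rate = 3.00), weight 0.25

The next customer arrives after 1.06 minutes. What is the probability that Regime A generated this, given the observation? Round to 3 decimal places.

By Bayes' theorem, P(k | x) = π_k f_k(x) / Σ_j π_j f_j(x).
Evaluate each component's likelihood at the observed value:
  p_A = 1.25·e^(−1.25·1.06) = 1.25·e^(−1.3250) = 0.332254
  p_B = 3.00·e^(−3.00·1.06) = 3.00·e^(−3.1800) = 0.124757
Multiply by the mixture weights:
  π_A·p_A = 0.75 × 0.332254 = 0.24919
  π_B·p_B = 0.25 × 0.124757 = 0.0311892
Denominator: 0.24919 + 0.0311892 = 0.28038
P(Regime A | the observation) = 0.24919 / 0.28038 ≈ 0.889

0.889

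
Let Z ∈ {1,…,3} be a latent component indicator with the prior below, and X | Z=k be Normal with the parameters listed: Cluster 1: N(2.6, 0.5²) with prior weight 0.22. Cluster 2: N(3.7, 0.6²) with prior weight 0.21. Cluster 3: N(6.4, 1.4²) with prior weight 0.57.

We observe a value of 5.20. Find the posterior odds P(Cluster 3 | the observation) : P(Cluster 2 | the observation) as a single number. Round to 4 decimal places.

18.3363

Only the two components matter; the odds are (π_i f_i(x)) / (π_j f_j(x)).
Evaluate each component's likelihood at the observed value:
  p_1 = (1/(0.5·√(2π)))·exp(−(5.20−2.6)²/(2·0.5²)) = 0.797885·exp(-13.52000) = 1.07221e-06
  p_2 = (1/(0.6·√(2π)))·exp(−(5.20−3.7)²/(2·0.6²)) = 0.664904·exp(-3.12500) = 0.0292138
  p_3 = (1/(1.4·√(2π)))·exp(−(5.20−6.4)²/(2·1.4²)) = 0.284959·exp(-0.36735) = 0.197354
0.112492 / 0.00613491 ≈ 18.3363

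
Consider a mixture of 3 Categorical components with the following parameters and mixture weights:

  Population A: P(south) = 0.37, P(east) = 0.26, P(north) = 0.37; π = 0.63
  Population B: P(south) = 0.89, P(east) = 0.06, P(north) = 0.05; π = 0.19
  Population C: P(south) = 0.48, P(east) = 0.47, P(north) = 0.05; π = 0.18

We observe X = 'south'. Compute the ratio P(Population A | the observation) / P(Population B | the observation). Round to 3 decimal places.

Posterior odds = (w_i f_i(x)) / (w_j f_j(x)); the normalising sum cancels.
Component likelihoods at x = 'south':
  f_A = P(south | comp) = 0.37
  f_B = P(south | comp) = 0.89
  f_C = P(south | comp) = 0.48
Odds = (0.63/0.19) × (0.37/0.89) = 3.31579 × 0.41573 ≈ 1.378

1.378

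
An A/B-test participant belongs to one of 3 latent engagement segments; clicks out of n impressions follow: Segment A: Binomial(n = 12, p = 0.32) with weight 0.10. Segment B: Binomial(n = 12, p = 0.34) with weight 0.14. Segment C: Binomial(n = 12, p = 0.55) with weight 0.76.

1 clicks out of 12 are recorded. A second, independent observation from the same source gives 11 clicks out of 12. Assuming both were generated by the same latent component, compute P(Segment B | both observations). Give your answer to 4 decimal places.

0.0524

Posterior ∝ prior × likelihood, so P(k | x) ∝ w_k f_k(x); normalise over all components.
Since both observations come from the same component, the likelihood for component k is f_k(x₁)·f_k(x₂).
  L_A = [C(12,1)·0.32^1·0.68^11 = 12·0.32·0.0143747 = 0.0551988] × [2.93995e-05] = 1.62282e-06
  L_B = [C(12,1)·0.34^1·0.66^11 = 12·0.34·0.010351 = 0.0422322] × [5.55896e-05] = 2.34767e-06
  L_C = [C(12,1)·0.55^1·0.45^11 = 12·0.55·0.000153228 = 0.0010113] × [0.00752287] = 7.6079e-06
Weight by the priors:
  w_A·L_A = 0.10 × 1.62282e-06 = 1.62282e-07
  w_B·L_B = 0.14 × 2.34767e-06 = 3.28674e-07
  w_C·L_C = 0.76 × 7.6079e-06 = 5.78201e-06
Marginal: 1.62282e-07 + 3.28674e-07 + 5.78201e-06 = 6.27296e-06
P(Segment B | x₁,x₂) ≈ 0.0524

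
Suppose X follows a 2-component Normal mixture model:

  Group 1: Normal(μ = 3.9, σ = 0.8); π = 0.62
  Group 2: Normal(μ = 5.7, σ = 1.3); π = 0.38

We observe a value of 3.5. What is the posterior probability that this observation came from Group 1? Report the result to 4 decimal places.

0.9074

Apply Bayes' rule: the posterior for each component is proportional to its prior times its likelihood at x.
Normal densities:
  L_1 = 0.440082
  L_2 = 0.0732955
Prior × likelihood for each component:
  π_1·L_1 = 0.62 × 0.440082 = 0.272851
  π_2·L_2 = 0.38 × 0.0732955 = 0.0278523
Evidence: 0.272851 + 0.0278523 = 0.300703
Responsibility of Group 1: 0.272851 / 0.300703 ≈ 0.9074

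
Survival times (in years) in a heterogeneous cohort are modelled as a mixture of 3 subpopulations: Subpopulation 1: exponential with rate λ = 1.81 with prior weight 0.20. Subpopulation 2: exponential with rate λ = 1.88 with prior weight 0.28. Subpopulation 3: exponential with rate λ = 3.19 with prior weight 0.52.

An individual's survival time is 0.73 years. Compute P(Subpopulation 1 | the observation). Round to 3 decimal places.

0.247

By Bayes' theorem, P(k | x) = P(Z=k) f_k(x) / Σ_j P(Z=j) f_j(x).
Evaluate each component's likelihood at the observed value:
  p_1 = 0.482887
  p_2 = 0.476576
  p_3 = 0.310777
Prior × likelihood for each component:
  P(Z=1)·p_1 = 0.20 × 0.482887 = 0.0965773
  P(Z=2)·p_2 = 0.28 × 0.476576 = 0.133441
  P(Z=3)·p_3 = 0.52 × 0.310777 = 0.161604
Sum: 0.0965773 + 0.133441 + 0.161604 = 0.391623
P(Subpopulation 1 | data) ≈ 0.247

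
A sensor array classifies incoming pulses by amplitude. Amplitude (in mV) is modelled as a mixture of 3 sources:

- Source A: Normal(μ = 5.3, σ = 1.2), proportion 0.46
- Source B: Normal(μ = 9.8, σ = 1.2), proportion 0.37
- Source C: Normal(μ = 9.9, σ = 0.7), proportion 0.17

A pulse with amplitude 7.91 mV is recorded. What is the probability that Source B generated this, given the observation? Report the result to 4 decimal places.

0.6889

By Bayes' theorem, P(k | x) = π_k f_k(x) / Σ_j π_j f_j(x).
Evaluate each component's likelihood at the observed value:
  L_A = 0.0312239
  L_B = 0.0961763
  L_C = 0.0100199
Multiply by the mixture weights:
  π_A·L_A = 0.46 × 0.0312239 = 0.014363
  π_B·L_B = 0.37 × 0.0961763 = 0.0355852
  π_C·L_C = 0.17 × 0.0100199 = 0.00170338
Marginal: 0.014363 + 0.0355852 + 0.00170338 = 0.0516516
P(Source B | the observation) = 0.0355852 / 0.0516516 ≈ 0.6889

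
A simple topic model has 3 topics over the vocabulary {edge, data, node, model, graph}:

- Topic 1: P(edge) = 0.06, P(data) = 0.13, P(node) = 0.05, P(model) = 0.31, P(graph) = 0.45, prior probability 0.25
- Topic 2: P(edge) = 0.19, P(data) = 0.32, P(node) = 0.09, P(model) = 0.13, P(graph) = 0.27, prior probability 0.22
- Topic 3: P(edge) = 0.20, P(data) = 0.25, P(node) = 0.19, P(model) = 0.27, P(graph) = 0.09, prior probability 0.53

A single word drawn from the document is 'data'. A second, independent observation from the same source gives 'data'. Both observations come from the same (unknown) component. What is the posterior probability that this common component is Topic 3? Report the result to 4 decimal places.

0.5532

P(component k | x) = w_k·f_k(x) / marginal(x), where marginal(x) = Σ_j w_j·f_j(x).
Since both observations come from the same component, the likelihood for component k is f_k(x₁)·f_k(x₂).
  f_1 = [0.13] × [0.13] = 0.0169
  f_2 = [0.32] × [0.32] = 0.1024
  f_3 = [0.25] × [0.25] = 0.0625
Multiply by the mixture weights:
  w_1·f_1 = 0.25 × 0.0169 = 0.004225
  w_2·f_2 = 0.22 × 0.1024 = 0.022528
  w_3·f_3 = 0.53 × 0.0625 = 0.033125
Normaliser: 0.004225 + 0.022528 + 0.033125 = 0.059878
Responsibility of Topic 3: 0.033125 / 0.059878 ≈ 0.5532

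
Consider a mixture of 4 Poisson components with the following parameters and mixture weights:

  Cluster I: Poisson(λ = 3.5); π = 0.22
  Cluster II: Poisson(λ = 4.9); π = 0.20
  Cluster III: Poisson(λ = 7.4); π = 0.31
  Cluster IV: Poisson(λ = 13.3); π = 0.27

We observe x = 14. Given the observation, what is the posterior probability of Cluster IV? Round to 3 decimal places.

0.895

By Bayes' theorem, P(k | x) = π_k f_k(x) / Σ_j π_j f_j(x).
Component likelihoods at x = 14:
  p_I = e^(−3.5)·3.5^14/14! = 1.43388e-05
  p_II = e^(−4.9)·4.9^14/14! = 0.000392911
  p_III = e^(−7.4)·7.4^14/14! = 0.0103528
  p_IV = e^(−13.3)·13.3^14/14! = 0.104087
Prior × likelihood for each component:
  π_I·p_I = 0.22 × 1.43388e-05 = 3.15454e-06
  π_II·p_II = 0.20 × 0.000392911 = 7.85821e-05
  π_III·p_III = 0.31 × 0.0103528 = 0.00320936
  π_IV·p_IV = 0.27 × 0.104087 = 0.0281036
Sum: 3.15454e-06 + 7.85821e-05 + 0.00320936 + 0.0281036 = 0.0313947
So the posterior for Cluster IV is 0.0281036 / 0.0313947 ≈ 0.895.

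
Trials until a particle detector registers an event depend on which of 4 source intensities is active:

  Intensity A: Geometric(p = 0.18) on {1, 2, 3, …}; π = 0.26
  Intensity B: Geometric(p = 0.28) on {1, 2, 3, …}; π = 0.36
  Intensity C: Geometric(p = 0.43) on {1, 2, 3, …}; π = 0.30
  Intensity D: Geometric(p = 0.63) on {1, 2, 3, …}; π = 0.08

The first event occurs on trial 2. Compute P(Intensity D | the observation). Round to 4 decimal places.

P(component k | x) = w_k·f_k(x) / marginal(x), where marginal(x) = Σ_j w_j·f_j(x).
Evaluate each component's likelihood at the observed value:
  p_A = 0.18·(1−0.18)^1 = 0.18·0.82 = 0.1476
  p_B = 0.28·(1−0.28)^1 = 0.28·0.72 = 0.2016
  p_C = 0.43·(1−0.43)^1 = 0.43·0.57 = 0.2451
  p_D = 0.63·(1−0.63)^1 = 0.63·0.37 = 0.2331
Unnormalised posteriors:
  w_A·p_A = 0.26 × 0.1476 = 0.038376
  w_B·p_B = 0.36 × 0.2016 = 0.072576
  w_C·p_C = 0.30 × 0.2451 = 0.07353
  w_D·p_D = 0.08 × 0.2331 = 0.018648
Normaliser: 0.038376 + 0.072576 + 0.07353 + 0.018648 = 0.20313
So the posterior for Intensity D is 0.018648 / 0.20313 ≈ 0.0918.

0.0918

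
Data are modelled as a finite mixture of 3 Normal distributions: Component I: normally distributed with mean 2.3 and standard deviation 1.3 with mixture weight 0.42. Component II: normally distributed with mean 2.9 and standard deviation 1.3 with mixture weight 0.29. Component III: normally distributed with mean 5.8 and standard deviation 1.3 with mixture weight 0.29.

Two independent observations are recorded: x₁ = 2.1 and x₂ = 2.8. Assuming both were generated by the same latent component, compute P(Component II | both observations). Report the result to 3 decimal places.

The responsibility of component k is P(Z=k) f_k(x) divided by Σ_j P(Z=j) f_j(x).
Since both observations come from the same component, the likelihood for component k is f_k(x₁)·f_k(x₂).
  p_I = [0.303268] × [0.285] = 0.0864314
  p_II = [0.253941] × [0.305972] = 0.077699
  p_III = [0.00534497] × [0.0214073] = 0.000114421
Unnormalised posteriors:
  P(Z=I)·p_I = 0.42 × 0.0864314 = 0.0363012
  P(Z=II)·p_II = 0.29 × 0.077699 = 0.0225327
  P(Z=III)·p_III = 0.29 × 0.000114421 = 3.31822e-05
Evidence: 0.0363012 + 0.0225327 + 3.31822e-05 = 0.0588671
Responsibility of Component II: 0.0225327 / 0.0588671 ≈ 0.383

0.383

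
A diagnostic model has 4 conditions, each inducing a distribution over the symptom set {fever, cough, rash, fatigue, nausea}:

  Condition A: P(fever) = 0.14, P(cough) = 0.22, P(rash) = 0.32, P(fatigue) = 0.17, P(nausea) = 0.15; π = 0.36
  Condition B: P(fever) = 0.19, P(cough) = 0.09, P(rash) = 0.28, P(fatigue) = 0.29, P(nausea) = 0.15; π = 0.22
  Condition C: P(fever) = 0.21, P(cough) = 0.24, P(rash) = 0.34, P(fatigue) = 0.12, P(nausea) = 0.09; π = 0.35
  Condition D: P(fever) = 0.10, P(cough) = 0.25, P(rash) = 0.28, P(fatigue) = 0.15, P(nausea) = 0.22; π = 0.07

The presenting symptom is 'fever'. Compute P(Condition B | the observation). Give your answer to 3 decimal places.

0.242

P(component k | x) = π_k·f_k(x) / marginal(x), where marginal(x) = Σ_j π_j·f_j(x).
Component likelihoods at x = 'fever':
  p_A = P(fever | comp) = 0.14
  p_B = P(fever | comp) = 0.19
  p_C = P(fever | comp) = 0.21
  p_D = P(fever | comp) = 0.10
Prior × likelihood for each component:
  π_A·p_A = 0.36 × 0.14 = 0.0504
  π_B·p_B = 0.22 × 0.19 = 0.0418
  π_C·p_C = 0.35 × 0.21 = 0.0735
  π_D·p_D = 0.07 × 0.1 = 0.007
Denominator: 0.0504 + 0.0418 + 0.0735 + 0.007 = 0.1727
Responsibility of Condition B: 0.0418 / 0.1727 ≈ 0.242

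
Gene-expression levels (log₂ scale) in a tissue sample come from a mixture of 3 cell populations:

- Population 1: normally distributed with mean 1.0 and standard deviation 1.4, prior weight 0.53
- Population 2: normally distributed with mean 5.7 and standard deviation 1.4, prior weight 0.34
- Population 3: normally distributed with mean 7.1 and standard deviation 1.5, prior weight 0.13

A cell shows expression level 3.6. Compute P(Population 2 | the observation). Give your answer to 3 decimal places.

0.519

Apply Bayes' rule: the posterior for each component is proportional to its prior times its likelihood at x.
Evaluate each component's likelihood at the observed value:
  p_1 = (1/(1.4·√(2π)))·exp(−(3.6−1.0)²/(2·1.4²)) = 0.284959·exp(-1.72449) = 0.0507979
  p_2 = (1/(1.4·√(2π)))·exp(−(3.6−5.7)²/(2·1.4²)) = 0.284959·exp(-1.12500) = 0.0925126
  p_3 = (1/(1.5·√(2π)))·exp(−(3.6−7.1)²/(2·1.5²)) = 0.265962·exp(-2.72222) = 0.0174813
Weight by the priors:
  π_1·p_1 = 0.53 × 0.0507979 = 0.0269229
  π_2·p_2 = 0.34 × 0.0925126 = 0.0314543
  π_3·p_3 = 0.13 × 0.0174813 = 0.00227256
Sum: 0.0269229 + 0.0314543 + 0.00227256 = 0.0606497
Responsibility of Population 2: 0.0314543 / 0.0606497 ≈ 0.519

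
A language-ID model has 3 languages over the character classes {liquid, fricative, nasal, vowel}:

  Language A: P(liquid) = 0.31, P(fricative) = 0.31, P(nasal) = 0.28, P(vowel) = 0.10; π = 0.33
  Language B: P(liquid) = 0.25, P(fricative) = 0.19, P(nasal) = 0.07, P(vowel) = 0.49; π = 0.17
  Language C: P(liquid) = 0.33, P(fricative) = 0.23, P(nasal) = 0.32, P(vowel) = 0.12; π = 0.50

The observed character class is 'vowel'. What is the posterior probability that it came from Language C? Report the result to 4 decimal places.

By Bayes' theorem, P(k | x) = w_k f_k(x) / Σ_j w_j f_j(x).
Categorical probabilities:
  f_A = P(vowel | comp) = 0.10
  f_B = P(vowel | comp) = 0.49
  f_C = P(vowel | comp) = 0.12
Prior × likelihood for each component:
  w_A·f_A = 0.33 × 0.1 = 0.033
  w_B·f_B = 0.17 × 0.49 = 0.0833
  w_C·f_C = 0.50 × 0.12 = 0.06
Evidence: 0.033 + 0.0833 + 0.06 = 0.1763
Responsibility of Language C: 0.06 / 0.1763 ≈ 0.3403

0.3403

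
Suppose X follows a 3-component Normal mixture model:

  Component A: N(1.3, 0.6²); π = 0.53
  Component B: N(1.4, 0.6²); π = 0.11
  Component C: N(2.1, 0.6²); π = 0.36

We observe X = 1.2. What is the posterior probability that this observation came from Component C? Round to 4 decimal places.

Apply Bayes' rule: the posterior for each component is proportional to its prior times its likelihood at x.
Component likelihoods at x = 1.2:
  f_A = 0.655733
  f_B = 0.628972
  f_C = 0.215863
Multiply by the mixture weights:
  π_A·f_A = 0.53 × 0.655733 = 0.347538
  π_B·f_B = 0.11 × 0.628972 = 0.0691869
  π_C·f_C = 0.36 × 0.215863 = 0.0777106
Denominator: 0.347538 + 0.0691869 + 0.0777106 = 0.494436
P(Component C | 1.2) = 0.0777106 / 0.494436 ≈ 0.1572

0.1572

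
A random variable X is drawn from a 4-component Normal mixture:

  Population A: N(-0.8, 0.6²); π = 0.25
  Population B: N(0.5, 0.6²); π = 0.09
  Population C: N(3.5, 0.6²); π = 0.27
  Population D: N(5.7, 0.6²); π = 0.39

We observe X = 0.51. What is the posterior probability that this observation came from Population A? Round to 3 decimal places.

0.204

P(component k | x) = π_k·f_k(x) / marginal(x), where marginal(x) = Σ_j π_j·f_j(x).
Normal densities:
  f_A = (1/(0.6·√(2π)))·exp(−(0.51−-0.8)²/(2·0.6²)) = 0.664904·exp(-2.38347) = 0.0613239
  f_B = (1/(0.6·√(2π)))·exp(−(0.51−0.5)²/(2·0.6²)) = 0.664904·exp(-0.00014) = 0.664811
  f_C = (1/(0.6·√(2π)))·exp(−(0.51−3.5)²/(2·0.6²)) = 0.664904·exp(-12.41681) = 2.69283e-06
  f_D = (1/(0.6·√(2π)))·exp(−(0.51−5.7)²/(2·0.6²)) = 0.664904·exp(-37.41125) = 3.76062e-17
Prior × likelihood for each component:
  π_A·f_A = 0.25 × 0.0613239 = 0.015331
  π_B·f_B = 0.09 × 0.664811 = 0.059833
  π_C·f_C = 0.27 × 2.69283e-06 = 7.27064e-07
  π_D·f_D = 0.39 × 3.76062e-17 = 1.46664e-17
Marginal: 0.015331 + 0.059833 + 7.27064e-07 + 1.46664e-17 = 0.0751647
So the posterior for Population A is 0.015331 / 0.0751647 ≈ 0.204.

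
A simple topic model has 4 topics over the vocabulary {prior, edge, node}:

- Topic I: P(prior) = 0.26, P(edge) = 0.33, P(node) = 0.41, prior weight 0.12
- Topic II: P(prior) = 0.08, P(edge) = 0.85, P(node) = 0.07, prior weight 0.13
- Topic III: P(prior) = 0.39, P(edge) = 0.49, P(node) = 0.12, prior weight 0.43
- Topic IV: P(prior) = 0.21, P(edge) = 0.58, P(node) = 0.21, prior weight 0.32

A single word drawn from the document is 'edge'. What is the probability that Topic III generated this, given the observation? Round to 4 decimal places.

Posterior ∝ prior × likelihood, so P(k | x) ∝ π_k f_k(x); normalise over all components.
Evaluate each component's likelihood at the observed value:
  L_I = 0.33
  L_II = 0.85
  L_III = 0.49
  L_IV = 0.58
Unnormalised posteriors:
  π_I·L_I = 0.12 × 0.33 = 0.0396
  π_II·L_II = 0.13 × 0.85 = 0.1105
  π_III·L_III = 0.43 × 0.49 = 0.2107
  π_IV·L_IV = 0.32 × 0.58 = 0.1856
Marginal: 0.0396 + 0.1105 + 0.2107 + 0.1856 = 0.5464
So the posterior for Topic III is 0.2107 / 0.5464 ≈ 0.3856.

0.3856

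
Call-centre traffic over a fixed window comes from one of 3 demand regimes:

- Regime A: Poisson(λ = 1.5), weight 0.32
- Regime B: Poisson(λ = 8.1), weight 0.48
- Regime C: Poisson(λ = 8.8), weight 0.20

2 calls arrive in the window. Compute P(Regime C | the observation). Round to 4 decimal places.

0.0135

The responsibility of component k is w_k f_k(x) divided by Σ_j w_j f_j(x).
Evaluate each component's likelihood at the observed value:
  f_A = 0.251021
  f_B = 0.0099576
  f_C = 0.00583638
Multiply by the mixture weights:
  w_A·f_A = 0.32 × 0.251021 = 0.0803269
  w_B·f_B = 0.48 × 0.0099576 = 0.00477965
  w_C·f_C = 0.20 × 0.00583638 = 0.00116728
Denominator: 0.0803269 + 0.00477965 + 0.00116728 = 0.0862738
P(Regime C | x) ≈ 0.0135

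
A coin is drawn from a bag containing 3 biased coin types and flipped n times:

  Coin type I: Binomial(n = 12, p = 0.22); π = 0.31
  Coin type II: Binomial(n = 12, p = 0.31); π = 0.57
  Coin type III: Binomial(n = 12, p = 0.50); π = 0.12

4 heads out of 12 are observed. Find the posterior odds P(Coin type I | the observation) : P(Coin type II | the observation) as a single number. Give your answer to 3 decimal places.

0.368

The posterior odds equal the prior odds times the likelihood ratio: (π_i/π_j)·(f_i(x)/f_j(x)).
Component likelihoods at x = 4 heads out of 12:
  L_I = 0.158874
  L_II = 0.234879
  L_III = 0.12085
Odds = (0.31/0.57) × (0.158874/0.234879) = 0.54386 × 0.676407 ≈ 0.368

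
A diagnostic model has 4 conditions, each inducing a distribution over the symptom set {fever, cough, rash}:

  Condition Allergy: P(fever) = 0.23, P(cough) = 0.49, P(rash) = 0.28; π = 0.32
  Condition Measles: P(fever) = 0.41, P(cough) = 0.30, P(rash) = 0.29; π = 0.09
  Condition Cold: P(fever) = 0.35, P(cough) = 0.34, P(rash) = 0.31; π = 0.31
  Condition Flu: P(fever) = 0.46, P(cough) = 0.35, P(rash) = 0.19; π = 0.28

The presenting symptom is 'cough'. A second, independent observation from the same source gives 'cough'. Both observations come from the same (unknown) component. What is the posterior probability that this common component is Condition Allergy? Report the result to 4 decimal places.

P(component k | x) = π_k·f_k(x) / marginal(x), where marginal(x) = Σ_j π_j·f_j(x).
Since both observations come from the same component, the likelihood for component k is f_k(x₁)·f_k(x₂).
  p_Allergy = [P(cough | comp) = 0.49] × [0.49] = 0.2401
  p_Measles = [P(cough | comp) = 0.30] × [0.3] = 0.09
  p_Cold = [P(cough | comp) = 0.34] × [0.34] = 0.1156
  p_Flu = [P(cough | comp) = 0.35] × [0.35] = 0.1225
Prior × likelihood for each component:
  π_Allergy·p_Allergy = 0.32 × 0.2401 = 0.076832
  π_Measles·p_Measles = 0.09 × 0.09 = 0.0081
  π_Cold·p_Cold = 0.31 × 0.1156 = 0.035836
  π_Flu·p_Flu = 0.28 × 0.1225 = 0.0343
Denominator: 0.076832 + 0.0081 + 0.035836 + 0.0343 = 0.155068
P(Condition Allergy | x₁,x₂) ≈ 0.4955

0.4955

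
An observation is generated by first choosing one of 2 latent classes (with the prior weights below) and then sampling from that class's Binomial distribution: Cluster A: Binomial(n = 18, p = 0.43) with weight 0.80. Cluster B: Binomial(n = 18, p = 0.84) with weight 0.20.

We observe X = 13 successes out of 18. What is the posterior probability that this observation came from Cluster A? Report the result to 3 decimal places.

Posterior ∝ prior × likelihood, so P(k | x) ∝ π_k f_k(x); normalise over all components.
Evaluate each component's likelihood at the observed value:
  p_A = C(18,13)·0.43^13·0.57^5 = 8568·1.71826e-05·0.0601692 = 0.00885816
  p_B = C(18,13)·0.84^13·0.16^5 = 8568·0.103665·0.000104858 = 0.0931344
Prior × likelihood for each component:
  π_A·p_A = 0.80 × 0.00885816 = 0.00708653
  π_B·p_B = 0.20 × 0.0931344 = 0.0186269
Normaliser: 0.00708653 + 0.0186269 = 0.0257134
So the posterior for Cluster A is 0.00708653 / 0.0257134 ≈ 0.276.

0.276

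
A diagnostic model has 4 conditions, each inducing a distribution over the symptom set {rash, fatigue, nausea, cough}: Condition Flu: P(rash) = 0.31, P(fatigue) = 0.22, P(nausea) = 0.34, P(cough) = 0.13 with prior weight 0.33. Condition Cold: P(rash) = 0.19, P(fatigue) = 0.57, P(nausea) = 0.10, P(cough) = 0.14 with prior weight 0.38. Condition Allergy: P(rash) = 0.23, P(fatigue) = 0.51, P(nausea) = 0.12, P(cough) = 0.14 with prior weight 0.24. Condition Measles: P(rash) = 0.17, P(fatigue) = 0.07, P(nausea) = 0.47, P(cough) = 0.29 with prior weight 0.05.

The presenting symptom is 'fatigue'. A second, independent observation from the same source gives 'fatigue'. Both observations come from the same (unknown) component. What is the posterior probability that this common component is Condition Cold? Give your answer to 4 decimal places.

0.6109

Apply Bayes' rule: the posterior for each component is proportional to its prior times its likelihood at x.
Since both observations come from the same component, the likelihood for component k is f_k(x₁)·f_k(x₂).
  L_Flu = [P(fatigue | comp) = 0.22] × [0.22] = 0.0484
  L_Cold = [P(fatigue | comp) = 0.57] × [0.57] = 0.3249
  L_Allergy = [P(fatigue | comp) = 0.51] × [0.51] = 0.2601
  L_Measles = [P(fatigue | comp) = 0.07] × [0.07] = 0.0049
Multiply by the mixture weights:
  P(Z=Flu)·L_Flu = 0.33 × 0.0484 = 0.015972
  P(Z=Cold)·L_Cold = 0.38 × 0.3249 = 0.123462
  P(Z=Allergy)·L_Allergy = 0.24 × 0.2601 = 0.062424
  P(Z=Measles)·L_Measles = 0.05 × 0.0049 = 0.000245
Sum: 0.015972 + 0.123462 + 0.062424 + 0.000245 = 0.202103
Responsibility of Condition Cold: 0.123462 / 0.202103 ≈ 0.6109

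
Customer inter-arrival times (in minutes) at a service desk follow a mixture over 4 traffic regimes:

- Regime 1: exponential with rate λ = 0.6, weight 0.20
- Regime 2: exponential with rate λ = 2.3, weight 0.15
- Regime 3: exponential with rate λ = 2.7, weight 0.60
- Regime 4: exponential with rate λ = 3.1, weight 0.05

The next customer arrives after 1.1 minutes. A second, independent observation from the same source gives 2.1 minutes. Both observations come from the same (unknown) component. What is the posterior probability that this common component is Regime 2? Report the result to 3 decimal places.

By Bayes' theorem, P(k | x) = π_k f_k(x) / Σ_j π_j f_j(x).
Since both observations come from the same component, the likelihood for component k is f_k(x₁)·f_k(x₂).
  L_1 = [0.310111] × [0.170192] = 0.0527785
  L_2 = [0.183216] × [0.018369] = 0.00336549
  L_3 = [0.138519] × [0.00930924] = 0.00128951
  L_4 = [0.102428] × [0.00461429] = 0.000472631
Prior × likelihood for each component:
  π_1·L_1 = 0.20 × 0.0527785 = 0.0105557
  π_2·L_2 = 0.15 × 0.00336549 = 0.000504823
  π_3·L_3 = 0.60 × 0.00128951 = 0.000773703
  π_4·L_4 = 0.05 × 0.000472631 = 2.36315e-05
Marginal: 0.0105557 + 0.000504823 + 0.000773703 + 2.36315e-05 = 0.0118579
So the posterior for Regime 2 is 0.000504823 / 0.0118579 ≈ 0.043.

0.043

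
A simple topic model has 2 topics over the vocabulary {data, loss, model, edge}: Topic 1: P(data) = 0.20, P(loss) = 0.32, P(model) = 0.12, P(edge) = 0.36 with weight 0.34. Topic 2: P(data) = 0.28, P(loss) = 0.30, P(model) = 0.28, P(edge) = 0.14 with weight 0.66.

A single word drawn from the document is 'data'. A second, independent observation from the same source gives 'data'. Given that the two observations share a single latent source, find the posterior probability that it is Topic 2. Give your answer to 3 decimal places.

0.792

Posterior ∝ prior × likelihood, so P(k | x) ∝ π_k f_k(x); normalise over all components.
Since both observations come from the same component, the likelihood for component k is f_k(x₁)·f_k(x₂).
  f_1 = [P(data | comp) = 0.20] × [0.2] = 0.04
  f_2 = [P(data | comp) = 0.28] × [0.28] = 0.0784
Unnormalised posteriors:
  π_1·f_1 = 0.34 × 0.04 = 0.0136
  π_2·f_2 = 0.66 × 0.0784 = 0.051744
Normaliser: 0.0136 + 0.051744 = 0.065344
So the posterior for Topic 2 is 0.051744 / 0.065344 ≈ 0.792.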